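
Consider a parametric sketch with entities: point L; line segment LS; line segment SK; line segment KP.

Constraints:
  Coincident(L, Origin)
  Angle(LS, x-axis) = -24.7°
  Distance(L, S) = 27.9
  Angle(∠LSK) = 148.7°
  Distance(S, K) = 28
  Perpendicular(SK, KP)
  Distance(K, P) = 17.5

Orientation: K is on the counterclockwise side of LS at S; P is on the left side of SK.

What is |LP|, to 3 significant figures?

51.9

L is at the origin; LS runs at -24.7° with length 27.9, so S = 27.9·(cos -24.7°, sin -24.7°) = (25.3, -11.7). ∠LSK = 148.7°, so SK runs at -24.7° + (180° − 148.7°) = 6.60° from the x-axis; with |SK| = 28.0, K = S + 28.0·(cos 6.60°, sin 6.60°) = (53.2, -8.44). The perpendicularity gives KP at right angles to SK; with |KP| = 17.5 on the left of SK, P = K + 17.5·(-0.115, 0.993) = (51.2, 8.94). Then |LP| = |P − L| = 51.9.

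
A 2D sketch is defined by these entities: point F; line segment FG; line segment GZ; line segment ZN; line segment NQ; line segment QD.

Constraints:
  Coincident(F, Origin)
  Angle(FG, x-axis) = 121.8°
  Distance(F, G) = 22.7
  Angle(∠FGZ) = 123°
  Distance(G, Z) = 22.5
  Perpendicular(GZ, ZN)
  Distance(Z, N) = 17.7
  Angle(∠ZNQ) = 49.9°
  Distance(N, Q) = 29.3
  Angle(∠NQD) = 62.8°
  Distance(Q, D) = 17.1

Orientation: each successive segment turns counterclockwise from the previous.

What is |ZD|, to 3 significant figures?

10.2

F is at the origin; FG runs at 121.8° with length 22.7, so G = (-12.0, 19.3). ∠FGZ = 123.0° gives GZ at 179° from the x-axis; with |GZ| = 22.5, Z = (-34.5, 19.8). GZ ⟂ ZN, so ZN runs at -91.2°; with |ZN| = 17.7, N = (-34.8, 2.07). ∠ZNQ = 49.9° gives NQ at 38.9° from the x-axis; with |NQ| = 29.3, Q = (-12.0, 20.5). ∠NQD = 62.8° gives QD at 156° from the x-axis; with |QD| = 17.1, D = (-27.7, 27.4). Then |ZD| = |D − Z| = 10.2.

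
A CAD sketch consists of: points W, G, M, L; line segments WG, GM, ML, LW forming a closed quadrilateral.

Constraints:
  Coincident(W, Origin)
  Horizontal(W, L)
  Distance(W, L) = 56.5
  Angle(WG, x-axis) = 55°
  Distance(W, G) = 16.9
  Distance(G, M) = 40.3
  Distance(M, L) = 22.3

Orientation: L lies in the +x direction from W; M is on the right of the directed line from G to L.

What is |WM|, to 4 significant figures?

41.38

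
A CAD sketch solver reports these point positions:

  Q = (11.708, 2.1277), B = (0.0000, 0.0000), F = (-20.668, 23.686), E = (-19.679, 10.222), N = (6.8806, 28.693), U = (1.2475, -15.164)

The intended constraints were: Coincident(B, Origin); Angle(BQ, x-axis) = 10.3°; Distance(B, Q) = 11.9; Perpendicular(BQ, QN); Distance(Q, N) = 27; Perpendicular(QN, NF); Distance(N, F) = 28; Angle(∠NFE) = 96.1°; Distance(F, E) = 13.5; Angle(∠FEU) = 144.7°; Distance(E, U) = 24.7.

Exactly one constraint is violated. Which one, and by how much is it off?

Distance(E, U) = 24.7 — off by 8.20.

B = (0.00, 0.00) ✓; BQ at 10.30° ✓; |BQ| = 11.90 ✓; ∠(BQ, QN) = 90.00° ✓; |QN| = 27.00 ✓; ∠(QN, NF) = 90.00° ✓; |NF| = 28.00 ✓; ∠NFE = 96.10° ✓; |FE| = 13.50 ✓; ∠FEU = 144.7° ✓; |EU| = 32.90 ✗.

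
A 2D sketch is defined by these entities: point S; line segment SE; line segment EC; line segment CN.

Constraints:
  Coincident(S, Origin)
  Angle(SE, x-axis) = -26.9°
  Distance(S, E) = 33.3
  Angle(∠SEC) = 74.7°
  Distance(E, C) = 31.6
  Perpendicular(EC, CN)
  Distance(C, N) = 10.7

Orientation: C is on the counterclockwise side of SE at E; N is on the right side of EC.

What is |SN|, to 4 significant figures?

48.52

S is at the origin; SE runs at -26.9° with length 33.3, so E = 33.3·(cos -26.9°, sin -26.9°) = (29.70, -15.07). ∠SEC = 74.7°, so EC runs at -26.9° + (180° − 74.7°) = 78.40° from the x-axis; with |EC| = 31.6, C = E + 31.6·(cos 78.40°, sin 78.40°) = (36.05, 15.89). EC is perpendicular to CN; with |CN| = 10.7 on the right of EC, N = C + 10.7·(0.9796, -0.2011) = (46.53, 13.74). Then |SN| = |N − S| = 48.52.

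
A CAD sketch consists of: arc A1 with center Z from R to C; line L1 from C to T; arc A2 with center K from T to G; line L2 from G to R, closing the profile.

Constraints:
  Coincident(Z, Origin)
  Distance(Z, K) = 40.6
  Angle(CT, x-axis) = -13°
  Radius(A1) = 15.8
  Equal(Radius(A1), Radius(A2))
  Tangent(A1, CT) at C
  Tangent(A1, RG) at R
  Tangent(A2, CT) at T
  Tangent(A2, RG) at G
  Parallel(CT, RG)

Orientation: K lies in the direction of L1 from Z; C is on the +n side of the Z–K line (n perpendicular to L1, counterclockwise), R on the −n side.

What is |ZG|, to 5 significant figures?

43.566

Tangency of A1 to both parallel lines with radius 15.8 puts C and R at Z ± 15.8·n: C = (3.5542, 15.395), R = (-3.5542, -15.395). Equal radii place T and G the same way about K: T = K + 15.8·n = (43.114, 6.2620), G = K − 15.8·n = (36.005, -24.528). Then |ZG| = |G − Z| = 43.566.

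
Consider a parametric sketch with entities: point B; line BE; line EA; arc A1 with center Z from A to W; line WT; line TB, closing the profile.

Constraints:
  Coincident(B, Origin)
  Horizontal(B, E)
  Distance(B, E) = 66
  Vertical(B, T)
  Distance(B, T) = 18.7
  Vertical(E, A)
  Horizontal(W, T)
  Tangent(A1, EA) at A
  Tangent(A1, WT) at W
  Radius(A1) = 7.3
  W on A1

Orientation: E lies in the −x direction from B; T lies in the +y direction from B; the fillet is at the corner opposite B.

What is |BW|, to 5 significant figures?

61.607

B is at the origin; B and E share the same y with |BE| = 66.0 and E on the −x side, so E = (-66.000, 0.0000). B and T share the same x with |BT| = 18.7 and T on the +y side, so T = (0.0000, 18.700). The virtual corner opposite B is at (-66.000, 18.700). Tangency of A1 to EA means the radius ZA is perpendicular to EA and A1 meets WT tangentially, so ZW is at right angles to WT, with radius 7.3, so the center Z sits 7.3 in from both sides at Z = (-58.700, 11.400). That places the tangent points at A = (-66.000, 11.400) on EA and W = (-58.700, 18.700) on WT. Then |BW| = |W − B| = 61.607.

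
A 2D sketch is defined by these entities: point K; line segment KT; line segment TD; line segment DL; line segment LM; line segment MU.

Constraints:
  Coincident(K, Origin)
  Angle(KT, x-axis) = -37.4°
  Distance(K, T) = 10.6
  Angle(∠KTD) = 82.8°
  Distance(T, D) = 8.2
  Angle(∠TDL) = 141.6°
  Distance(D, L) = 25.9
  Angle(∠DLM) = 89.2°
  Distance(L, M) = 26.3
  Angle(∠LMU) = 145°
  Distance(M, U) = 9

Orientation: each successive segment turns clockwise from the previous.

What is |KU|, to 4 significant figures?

28.47

K is at the origin; KT runs at -37.4° with length 10.6, so T = (8.421, -6.438). ∠KTD = 82.8° gives TD at -134.6° from the x-axis; with |TD| = 8.2, D = (2.663, -12.28). ∠TDL = 141.6° gives DL at -173.0° from the x-axis; with |DL| = 25.9, L = (-23.04, -15.43). ∠DLM = 89.2° gives LM at 96.20° from the x-axis; with |LM| = 26.3, M = (-25.88, 10.71). ∠LMU = 145.0° gives MU at 61.20° from the x-axis; with |MU| = 9.0, U = (-21.55, 18.60). Then |KU| = |U − K| = 28.47.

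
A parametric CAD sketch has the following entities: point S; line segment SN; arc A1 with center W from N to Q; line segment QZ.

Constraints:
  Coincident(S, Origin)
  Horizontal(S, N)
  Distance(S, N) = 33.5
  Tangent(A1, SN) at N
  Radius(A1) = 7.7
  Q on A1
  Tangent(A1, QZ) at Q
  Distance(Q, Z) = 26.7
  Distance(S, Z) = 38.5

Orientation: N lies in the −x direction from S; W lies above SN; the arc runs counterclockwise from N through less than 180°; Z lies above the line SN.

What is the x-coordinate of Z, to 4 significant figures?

-20.78

S is at the origin; SN is horizontal with |SN| = 33.5 and N on the −x side, so N = (-33.50, 0.000). The tangent condition forces WN to be normal to SN, so W = N + (0, 7.7) = (-33.50, 7.700). Since WQ ⟂ QZ (tangency), |WZ| = √(7.7² + 26.7²) = 27.79 regardless of where Q sits on A1. So Z lies on both circle(S, 38.5) and circle(W, 27.79); the above-SN intersection is Z = (-20.78, 32.41). Q is the foot of the tangent from Z: Q = (-25.95, 6.212).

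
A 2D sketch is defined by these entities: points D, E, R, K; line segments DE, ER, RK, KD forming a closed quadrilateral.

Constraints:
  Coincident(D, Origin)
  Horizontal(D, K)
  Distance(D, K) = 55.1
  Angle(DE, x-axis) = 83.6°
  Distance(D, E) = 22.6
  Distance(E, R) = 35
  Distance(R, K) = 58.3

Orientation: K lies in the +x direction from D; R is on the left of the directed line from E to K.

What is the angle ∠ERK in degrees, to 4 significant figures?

70.61°

Checks: |ER| = 35.00 ✓; |RK| = 58.30 ✓.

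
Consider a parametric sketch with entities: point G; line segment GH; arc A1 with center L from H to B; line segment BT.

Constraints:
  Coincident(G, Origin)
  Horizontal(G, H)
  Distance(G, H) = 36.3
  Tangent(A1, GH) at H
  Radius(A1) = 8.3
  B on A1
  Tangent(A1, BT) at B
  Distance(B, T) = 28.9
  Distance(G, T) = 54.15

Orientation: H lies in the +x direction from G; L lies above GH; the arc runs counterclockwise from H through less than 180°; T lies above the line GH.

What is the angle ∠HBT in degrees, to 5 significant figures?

128.87°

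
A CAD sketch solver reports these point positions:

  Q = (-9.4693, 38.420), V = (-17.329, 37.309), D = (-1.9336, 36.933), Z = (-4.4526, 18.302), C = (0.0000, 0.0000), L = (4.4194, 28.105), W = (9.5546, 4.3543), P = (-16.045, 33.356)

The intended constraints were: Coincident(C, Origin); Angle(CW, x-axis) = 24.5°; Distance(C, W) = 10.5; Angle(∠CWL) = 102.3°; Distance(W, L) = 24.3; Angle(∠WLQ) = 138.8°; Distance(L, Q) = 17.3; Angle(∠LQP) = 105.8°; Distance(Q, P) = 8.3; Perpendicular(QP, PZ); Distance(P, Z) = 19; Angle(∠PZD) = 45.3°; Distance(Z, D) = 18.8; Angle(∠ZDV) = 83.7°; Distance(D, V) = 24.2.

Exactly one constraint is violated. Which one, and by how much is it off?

Distance(D, V) = 24.2 — off by 8.80.

C = (0.00, 0.00) ✓; CW at 24.50° ✓; |CW| = 10.50 ✓; ∠CWL = 102.3° ✓; |WL| = 24.30 ✓; ∠WLQ = 138.8° ✓; |LQ| = 17.30 ✓; ∠LQP = 105.8° ✓; |QP| = 8.300 ✓; ∠(QP, PZ) = 90.00° ✓; |PZ| = 19.00 ✓; ∠PZD = 45.30° ✓; |ZD| = 18.80 ✓; ∠ZDV = 83.70° ✓; |DV| = 15.40 ✗.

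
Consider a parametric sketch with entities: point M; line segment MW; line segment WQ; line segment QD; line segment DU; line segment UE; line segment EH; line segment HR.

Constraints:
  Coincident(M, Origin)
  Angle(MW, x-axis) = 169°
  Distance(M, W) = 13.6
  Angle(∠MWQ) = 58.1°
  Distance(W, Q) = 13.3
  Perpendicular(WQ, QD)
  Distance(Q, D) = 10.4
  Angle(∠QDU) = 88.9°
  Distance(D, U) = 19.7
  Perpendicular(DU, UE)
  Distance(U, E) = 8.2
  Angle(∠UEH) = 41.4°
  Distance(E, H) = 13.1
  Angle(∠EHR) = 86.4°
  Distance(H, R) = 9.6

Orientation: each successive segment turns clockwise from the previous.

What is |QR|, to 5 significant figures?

25.693

M is at the origin; MW runs at 169.0° with length 13.6, so W = (-13.350, 2.5950). ∠MWQ = 58.1° gives WQ at 47.100° from the x-axis; with |WQ| = 13.3, Q = (-4.2965, 12.338). The perpendicularity gives QD at right angles to WQ, so QD runs at -42.900°; with |QD| = 10.4, D = (3.3219, 5.2583). ∠QDU = 88.9° gives DU at -134.00° from the x-axis; with |DU| = 19.7, U = (-10.363, -8.9127). DU is perpendicular to UE, so UE runs at 136.00°; with |UE| = 8.2, E = (-16.261, -3.2165). ∠UEH = 41.4° gives EH at -2.6000° from the x-axis; with |EH| = 13.1, H = (-3.1749, -3.8107). ∠EHR = 86.4° gives HR at -96.200° from the x-axis; with |HR| = 9.6, R = (-4.2117, -13.355). Then |QR| = |R − Q| = 25.693.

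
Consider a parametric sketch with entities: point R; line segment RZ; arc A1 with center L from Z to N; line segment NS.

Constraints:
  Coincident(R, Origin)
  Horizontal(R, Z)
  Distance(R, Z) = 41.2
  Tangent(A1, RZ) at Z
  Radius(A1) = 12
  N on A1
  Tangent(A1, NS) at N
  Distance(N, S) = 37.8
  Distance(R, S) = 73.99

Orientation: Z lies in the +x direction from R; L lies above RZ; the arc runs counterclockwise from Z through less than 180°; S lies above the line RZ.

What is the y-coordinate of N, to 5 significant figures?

11.289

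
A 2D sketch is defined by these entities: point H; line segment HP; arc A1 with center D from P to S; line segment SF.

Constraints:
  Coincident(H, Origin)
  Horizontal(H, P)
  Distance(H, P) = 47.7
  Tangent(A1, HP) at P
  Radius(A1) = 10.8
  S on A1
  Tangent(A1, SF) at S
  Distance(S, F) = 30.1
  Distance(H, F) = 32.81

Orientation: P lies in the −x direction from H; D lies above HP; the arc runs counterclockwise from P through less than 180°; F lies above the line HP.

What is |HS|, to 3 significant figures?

39.8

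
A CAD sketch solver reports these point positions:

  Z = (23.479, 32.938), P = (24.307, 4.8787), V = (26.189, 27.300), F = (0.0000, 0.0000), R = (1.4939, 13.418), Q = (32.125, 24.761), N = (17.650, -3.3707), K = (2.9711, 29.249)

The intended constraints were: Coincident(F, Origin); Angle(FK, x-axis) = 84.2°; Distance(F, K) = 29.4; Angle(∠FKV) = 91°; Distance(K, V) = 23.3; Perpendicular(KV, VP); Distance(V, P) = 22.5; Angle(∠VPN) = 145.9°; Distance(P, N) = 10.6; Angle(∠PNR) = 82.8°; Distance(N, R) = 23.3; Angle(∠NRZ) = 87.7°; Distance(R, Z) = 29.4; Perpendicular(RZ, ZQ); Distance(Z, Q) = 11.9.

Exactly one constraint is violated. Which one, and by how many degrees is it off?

Perpendicular(RZ, ZQ) — off by 5.00°.

F = (0.00, 0.00) ✓; FK at 84.20° ✓; |FK| = 29.40 ✓; ∠FKV = 91.00° ✓; |KV| = 23.30 ✓; ∠(KV, VP) = 90.00° ✓; |VP| = 22.50 ✓; ∠VPN = 145.9° ✓; |PN| = 10.60 ✓; ∠PNR = 82.80° ✓; |NR| = 23.30 ✓; ∠NRZ = 87.70° ✓; |RZ| = 29.40 ✓; ∠(RZ, ZQ) = 85.00° ✗; |ZQ| = 11.90 ✓.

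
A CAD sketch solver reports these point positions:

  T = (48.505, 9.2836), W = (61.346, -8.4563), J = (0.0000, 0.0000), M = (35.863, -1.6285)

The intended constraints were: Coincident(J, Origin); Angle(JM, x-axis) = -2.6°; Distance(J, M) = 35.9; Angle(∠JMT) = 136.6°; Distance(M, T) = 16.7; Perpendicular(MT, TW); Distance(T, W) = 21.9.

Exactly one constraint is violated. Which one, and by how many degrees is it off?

Perpendicular(MT, TW) — off by 4.90°.

J = (0.00, 0.00) ✓; JM at -2.600° ✓; |JM| = 35.90 ✓; ∠JMT = 136.6° ✓; |MT| = 16.70 ✓; ∠(MT, TW) = 94.90° ✗; |TW| = 21.90 ✓.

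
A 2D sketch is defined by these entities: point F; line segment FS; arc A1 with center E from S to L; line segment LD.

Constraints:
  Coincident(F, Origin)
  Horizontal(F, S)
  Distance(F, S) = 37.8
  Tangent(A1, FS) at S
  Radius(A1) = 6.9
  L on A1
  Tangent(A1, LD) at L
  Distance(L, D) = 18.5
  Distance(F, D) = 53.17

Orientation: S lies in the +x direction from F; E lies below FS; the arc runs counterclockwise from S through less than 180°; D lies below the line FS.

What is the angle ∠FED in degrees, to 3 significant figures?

129°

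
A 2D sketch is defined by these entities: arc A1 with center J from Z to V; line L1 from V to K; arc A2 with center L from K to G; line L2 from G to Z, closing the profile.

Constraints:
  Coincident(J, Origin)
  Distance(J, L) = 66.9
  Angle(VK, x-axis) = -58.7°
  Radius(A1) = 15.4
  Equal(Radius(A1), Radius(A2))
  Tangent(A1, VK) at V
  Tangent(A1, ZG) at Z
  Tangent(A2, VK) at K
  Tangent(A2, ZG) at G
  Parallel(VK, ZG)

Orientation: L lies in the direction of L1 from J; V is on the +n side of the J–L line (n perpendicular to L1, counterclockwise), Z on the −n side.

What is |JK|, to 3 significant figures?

68.6

Tangency of A1 to both parallel lines with radius 15.4 puts V and Z at J ± 15.4·n: V = (13.2, 8.00), Z = (-13.2, -8.00). Equal radii place K and G the same way about L: K = L + 15.4·n = (47.9, -49.2), G = L − 15.4·n = (21.6, -65.2). Then |JK| = |K − J| = 68.6.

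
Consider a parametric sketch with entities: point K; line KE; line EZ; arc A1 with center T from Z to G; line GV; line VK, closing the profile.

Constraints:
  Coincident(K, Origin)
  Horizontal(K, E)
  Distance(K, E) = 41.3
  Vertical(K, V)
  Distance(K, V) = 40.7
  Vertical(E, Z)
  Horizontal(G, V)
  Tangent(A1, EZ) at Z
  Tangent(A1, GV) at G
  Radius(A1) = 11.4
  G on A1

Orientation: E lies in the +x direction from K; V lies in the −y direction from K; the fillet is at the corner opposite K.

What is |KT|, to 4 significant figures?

41.86

K is at the origin; KE is horizontal with |KE| = 41.3 and E on the +x side, so E = (41.30, 0.000). K and V share the same x with |KV| = 40.7 and V on the −y side, so V = (0.000, -40.70). The virtual corner opposite K is at (41.30, -40.70). A1 meets EZ tangentially, so TZ is at right angles to EZ and the tangent condition forces TG to be normal to GV, with radius 11.4, so the center T sits 11.4 in from both sides at T = (29.90, -29.30). Then |KT| = |T − K| = 41.86.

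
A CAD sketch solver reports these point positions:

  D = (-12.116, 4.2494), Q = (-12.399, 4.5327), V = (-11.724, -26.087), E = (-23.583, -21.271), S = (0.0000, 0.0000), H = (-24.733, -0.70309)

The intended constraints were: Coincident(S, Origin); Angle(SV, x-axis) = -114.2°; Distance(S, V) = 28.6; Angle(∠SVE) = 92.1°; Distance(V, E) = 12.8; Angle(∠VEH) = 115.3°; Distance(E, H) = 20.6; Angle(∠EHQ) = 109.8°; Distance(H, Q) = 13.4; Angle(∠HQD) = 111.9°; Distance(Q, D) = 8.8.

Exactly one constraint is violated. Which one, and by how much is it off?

Distance(Q, D) = 8.8 — off by 8.40.

S = (0.00, 0.00) ✓; SV at -114.2° ✓; |SV| = 28.60 ✓; ∠SVE = 92.10° ✓; |VE| = 12.80 ✓; ∠VEH = 115.3° ✓; |EH| = 20.60 ✓; ∠EHQ = 109.8° ✓; |HQ| = 13.40 ✓; ∠HQD = 112.0° ✓; |QD| = 0.4004 ✗.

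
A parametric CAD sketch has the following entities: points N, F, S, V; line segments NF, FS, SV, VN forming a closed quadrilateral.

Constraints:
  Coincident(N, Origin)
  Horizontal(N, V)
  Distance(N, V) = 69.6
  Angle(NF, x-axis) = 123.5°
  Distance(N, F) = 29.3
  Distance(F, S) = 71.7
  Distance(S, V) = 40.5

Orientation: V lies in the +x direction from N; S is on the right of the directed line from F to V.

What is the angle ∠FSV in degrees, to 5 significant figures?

101.65°

Checks: |FS| = 71.70 ✓; |SV| = 40.50 ✓.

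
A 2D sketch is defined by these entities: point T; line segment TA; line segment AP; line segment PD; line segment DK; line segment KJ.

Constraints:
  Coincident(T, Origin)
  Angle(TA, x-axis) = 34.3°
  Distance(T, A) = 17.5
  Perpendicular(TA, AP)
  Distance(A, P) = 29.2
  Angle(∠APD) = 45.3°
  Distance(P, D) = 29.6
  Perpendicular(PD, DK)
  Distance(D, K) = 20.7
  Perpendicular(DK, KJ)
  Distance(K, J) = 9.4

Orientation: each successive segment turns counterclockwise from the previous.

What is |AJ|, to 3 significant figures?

0.344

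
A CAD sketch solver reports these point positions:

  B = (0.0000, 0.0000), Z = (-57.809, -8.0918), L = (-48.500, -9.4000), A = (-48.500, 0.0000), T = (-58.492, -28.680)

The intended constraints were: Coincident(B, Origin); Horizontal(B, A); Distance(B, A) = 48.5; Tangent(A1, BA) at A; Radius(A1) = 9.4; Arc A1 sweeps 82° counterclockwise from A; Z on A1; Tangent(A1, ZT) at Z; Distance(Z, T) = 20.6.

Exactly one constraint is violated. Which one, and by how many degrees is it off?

Tangent(A1, ZT) at Z — off by 6.10°.

B = (0.00, 0.00) ✓; B.y = 0.00, A.y = 0.00 ✓; |BA| = 48.50 ✓; ∠(LA, AB) = 90.00° ✓; |LA| = 9.400 ✓; bearing(L→Z) − bearing(L→A) = 82.00° ✓; |LZ| = 9.400 ✓; ∠(LZ, ZT) = 83.90° ✗; |ZT| = 20.60 ✓.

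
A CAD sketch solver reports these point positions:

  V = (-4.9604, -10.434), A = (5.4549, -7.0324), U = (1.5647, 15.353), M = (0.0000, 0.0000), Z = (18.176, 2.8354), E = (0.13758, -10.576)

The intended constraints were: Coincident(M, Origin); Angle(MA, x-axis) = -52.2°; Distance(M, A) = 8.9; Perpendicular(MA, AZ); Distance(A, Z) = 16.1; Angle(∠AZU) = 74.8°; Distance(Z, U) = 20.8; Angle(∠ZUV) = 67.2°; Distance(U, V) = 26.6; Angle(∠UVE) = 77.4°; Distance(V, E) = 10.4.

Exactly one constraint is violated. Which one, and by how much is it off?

Distance(V, E) = 10.4 — off by 5.30.

M = (0.00, 0.00) ✓; MA at -52.20° ✓; |MA| = 8.900 ✓; ∠(MA, AZ) = 90.00° ✓; |AZ| = 16.10 ✓; ∠AZU = 74.80° ✓; |ZU| = 20.80 ✓; ∠ZUV = 67.20° ✓; |UV| = 26.60 ✓; ∠UVE = 77.40° ✓; |VE| = 5.100 ✗.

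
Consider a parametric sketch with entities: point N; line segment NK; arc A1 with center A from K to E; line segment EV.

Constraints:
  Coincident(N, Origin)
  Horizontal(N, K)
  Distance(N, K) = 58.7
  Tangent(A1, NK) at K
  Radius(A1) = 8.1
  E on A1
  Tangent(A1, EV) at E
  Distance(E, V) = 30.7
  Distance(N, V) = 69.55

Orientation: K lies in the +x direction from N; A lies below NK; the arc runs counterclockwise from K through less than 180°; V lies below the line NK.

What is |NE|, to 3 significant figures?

51.7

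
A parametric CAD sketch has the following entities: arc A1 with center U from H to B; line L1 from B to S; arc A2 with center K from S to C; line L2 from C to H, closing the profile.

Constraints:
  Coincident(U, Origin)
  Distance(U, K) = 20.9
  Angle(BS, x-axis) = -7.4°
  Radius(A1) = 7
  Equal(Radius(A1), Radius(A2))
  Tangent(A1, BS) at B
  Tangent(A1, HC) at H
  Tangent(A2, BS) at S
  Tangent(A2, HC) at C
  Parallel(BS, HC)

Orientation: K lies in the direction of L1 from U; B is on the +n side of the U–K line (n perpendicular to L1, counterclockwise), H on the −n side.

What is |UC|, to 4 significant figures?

22.04

The slot axis is L1's direction at -7.4°, so u = (cos -7.4°, sin -7.4°) = (0.9917, -0.1288) and n = (−sin -7.4°, cos -7.4°) = (0.1288, 0.9917). U is at the origin and K lies 20.9 along u from U, so K = 20.9·u = (20.73, -2.692). Tangency of A1 to both parallel lines with radius 7.0 puts B and H at U ± 7.0·n: B = (0.9016, 6.942), H = (-0.9016, -6.942). Equal radii place S and C the same way about K: S = K + 7.0·n = (21.63, 4.250), C = K − 7.0·n = (19.82, -9.634). Then |UC| = |C − U| = 22.04.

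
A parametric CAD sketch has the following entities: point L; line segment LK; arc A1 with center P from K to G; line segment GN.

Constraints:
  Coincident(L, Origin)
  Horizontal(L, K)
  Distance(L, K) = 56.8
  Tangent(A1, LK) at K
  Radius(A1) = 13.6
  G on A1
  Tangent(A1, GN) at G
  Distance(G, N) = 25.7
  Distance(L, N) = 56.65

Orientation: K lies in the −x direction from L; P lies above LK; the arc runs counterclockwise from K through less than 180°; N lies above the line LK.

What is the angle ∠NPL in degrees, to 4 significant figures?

72.04°

Checks: |PG| = 13.60 ✓; ∠(PG, GN) = 90.00° ✓; |GN| = 25.70 ✓; |LN| = 56.65 ✓.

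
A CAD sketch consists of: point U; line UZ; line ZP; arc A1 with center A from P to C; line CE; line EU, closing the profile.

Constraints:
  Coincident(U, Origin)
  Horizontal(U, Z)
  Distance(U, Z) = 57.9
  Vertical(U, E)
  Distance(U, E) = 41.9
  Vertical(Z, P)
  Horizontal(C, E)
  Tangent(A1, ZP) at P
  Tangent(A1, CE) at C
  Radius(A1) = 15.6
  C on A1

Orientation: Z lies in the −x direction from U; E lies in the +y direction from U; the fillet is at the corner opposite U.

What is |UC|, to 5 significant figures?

59.539

The virtual corner opposite U is at (-57.900, 41.900). The tangent condition forces AP to be normal to ZP and since A1 is tangent to CE there, AC ⟂ CE, with radius 15.6, so the center A sits 15.6 in from both sides at A = (-42.300, 26.300). That places the tangent points at P = (-57.900, 26.300) on ZP and C = (-42.300, 41.900) on CE. Then |UC| = |C − U| = 59.539.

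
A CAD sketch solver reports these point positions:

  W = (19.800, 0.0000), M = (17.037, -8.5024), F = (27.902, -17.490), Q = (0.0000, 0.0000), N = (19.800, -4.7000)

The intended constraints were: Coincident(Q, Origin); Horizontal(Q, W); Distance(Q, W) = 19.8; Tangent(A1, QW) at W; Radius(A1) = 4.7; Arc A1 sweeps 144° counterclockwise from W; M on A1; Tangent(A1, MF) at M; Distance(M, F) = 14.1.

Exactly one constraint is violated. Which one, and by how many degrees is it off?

Tangent(A1, MF) at M — off by 3.59°.

Q = (0.00, 0.00) ✓; Q.y = 0.00, W.y = 0.00 ✓; |QW| = 19.80 ✓; ∠(NW, WQ) = 90.00° ✓; |NW| = 4.700 ✓; bearing(N→M) − bearing(N→W) = 144.0° ✓; |NM| = 4.700 ✓; ∠(NM, MF) = 93.59° ✗; |MF| = 14.10 ✓.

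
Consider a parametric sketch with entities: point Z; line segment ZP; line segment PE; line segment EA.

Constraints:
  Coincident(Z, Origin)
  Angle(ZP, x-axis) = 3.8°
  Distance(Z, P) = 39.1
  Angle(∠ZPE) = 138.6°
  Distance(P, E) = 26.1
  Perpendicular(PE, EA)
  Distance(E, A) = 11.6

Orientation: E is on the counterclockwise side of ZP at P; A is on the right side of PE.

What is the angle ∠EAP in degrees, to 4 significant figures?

66.04°

Z is at the origin; ZP runs at 3.8° with length 39.1, so P = 39.1·(cos 3.8°, sin 3.8°) = (39.01, 2.591). ∠ZPE = 138.6°, so PE runs at 3.8° + (180° − 138.6°) = 45.20° from the x-axis; with |PE| = 26.1, E = P + 26.1·(cos 45.20°, sin 45.20°) = (57.40, 21.11). PE is perpendicular to EA; with |EA| = 11.6 on the right of PE, A = E + 11.6·(0.7096, -0.7046) = (65.64, 12.94). Then cos ∠EAP = AE·AP / (|AE||AP|), giving 66.04°.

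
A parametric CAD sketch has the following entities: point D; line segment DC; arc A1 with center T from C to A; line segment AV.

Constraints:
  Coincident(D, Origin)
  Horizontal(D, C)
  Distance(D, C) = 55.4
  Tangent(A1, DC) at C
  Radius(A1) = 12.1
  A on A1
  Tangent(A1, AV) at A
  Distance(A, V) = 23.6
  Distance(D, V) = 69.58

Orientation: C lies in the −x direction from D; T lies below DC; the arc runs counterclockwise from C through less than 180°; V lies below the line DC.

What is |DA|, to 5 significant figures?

68.675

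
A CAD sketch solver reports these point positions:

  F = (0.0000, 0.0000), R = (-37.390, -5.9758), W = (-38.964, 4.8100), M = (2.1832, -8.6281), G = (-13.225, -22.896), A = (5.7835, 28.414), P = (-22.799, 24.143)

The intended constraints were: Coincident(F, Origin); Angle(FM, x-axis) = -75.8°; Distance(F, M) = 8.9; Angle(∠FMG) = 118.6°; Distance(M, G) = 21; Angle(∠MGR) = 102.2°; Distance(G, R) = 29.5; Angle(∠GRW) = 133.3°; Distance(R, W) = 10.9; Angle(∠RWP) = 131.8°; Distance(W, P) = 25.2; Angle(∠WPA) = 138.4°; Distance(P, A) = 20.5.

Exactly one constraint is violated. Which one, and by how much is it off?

Distance(P, A) = 20.5 — off by 8.40.

F = (0.00, 0.00) ✓; FM at -75.80° ✓; |FM| = 8.900 ✓; ∠FMG = 118.6° ✓; |MG| = 21.00 ✓; ∠MGR = 102.2° ✓; |GR| = 29.50 ✓; ∠GRW = 133.3° ✓; |RW| = 10.90 ✓; ∠RWP = 131.8° ✓; |WP| = 25.20 ✓; ∠WPA = 138.4° ✓; |PA| = 28.90 ✗.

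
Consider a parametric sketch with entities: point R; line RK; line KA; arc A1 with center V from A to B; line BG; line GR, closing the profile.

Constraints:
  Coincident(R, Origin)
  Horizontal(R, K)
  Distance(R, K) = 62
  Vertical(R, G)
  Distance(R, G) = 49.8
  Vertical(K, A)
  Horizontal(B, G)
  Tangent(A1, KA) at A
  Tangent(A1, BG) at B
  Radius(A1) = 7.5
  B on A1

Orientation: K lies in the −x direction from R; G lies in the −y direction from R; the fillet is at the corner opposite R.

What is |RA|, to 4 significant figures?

75.06

R is at the origin; R and K share the same y with |RK| = 62.0 and K on the −x side, so K = (-62.00, 0.000). RG is vertical with |RG| = 49.8 and G on the −y side, so G = (0.000, -49.80). The virtual corner opposite R is at (-62.00, -49.80). A1 meets KA tangentially, so VA is at right angles to KA and A1 meets BG tangentially, so VB is at right angles to BG, with radius 7.5, so the center V sits 7.5 in from both sides at V = (-54.50, -42.30). That places the tangent points at A = (-62.00, -42.30) on KA and B = (-54.50, -49.80) on BG. Then |RA| = |A − R| = 75.06.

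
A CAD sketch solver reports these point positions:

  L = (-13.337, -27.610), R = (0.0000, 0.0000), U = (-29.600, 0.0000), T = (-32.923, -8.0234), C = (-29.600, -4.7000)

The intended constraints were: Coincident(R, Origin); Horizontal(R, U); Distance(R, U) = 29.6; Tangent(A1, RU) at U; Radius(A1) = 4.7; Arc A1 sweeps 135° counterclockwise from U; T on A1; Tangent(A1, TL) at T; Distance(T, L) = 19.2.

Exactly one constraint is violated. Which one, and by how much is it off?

Distance(T, L) = 19.2 — off by 8.50.

R = (0.00, 0.00) ✓; R.y = 0.00, U.y = 0.00 ✓; |RU| = 29.60 ✓; ∠(CU, UR) = 90.00° ✓; |CU| = 4.700 ✓; bearing(C→T) − bearing(C→U) = 135.0° ✓; |CT| = 4.700 ✓; ∠(CT, TL) = 90.00° ✓; |TL| = 27.70 ✗.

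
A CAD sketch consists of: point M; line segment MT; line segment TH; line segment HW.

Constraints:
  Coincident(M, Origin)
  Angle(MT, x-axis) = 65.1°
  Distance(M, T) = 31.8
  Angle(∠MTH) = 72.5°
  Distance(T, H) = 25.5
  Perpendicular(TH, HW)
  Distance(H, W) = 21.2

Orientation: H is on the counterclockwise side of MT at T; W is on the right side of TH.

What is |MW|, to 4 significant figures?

53.94

M is at the origin; MT runs at 65.1° with length 31.8, so T = 31.8·(cos 65.1°, sin 65.1°) = (13.39, 28.84). ∠MTH = 72.5°, so TH runs at 65.1° + (180° − 72.5°) = 172.6° from the x-axis; with |TH| = 25.5, H = T + 25.5·(cos 172.6°, sin 172.6°) = (-11.90, 32.13). TH is perpendicular to HW; with |HW| = 21.2 on the right of TH, W = H + 21.2·(0.1288, 0.9917) = (-9.168, 53.15). Then |MW| = |W − M| = 53.94.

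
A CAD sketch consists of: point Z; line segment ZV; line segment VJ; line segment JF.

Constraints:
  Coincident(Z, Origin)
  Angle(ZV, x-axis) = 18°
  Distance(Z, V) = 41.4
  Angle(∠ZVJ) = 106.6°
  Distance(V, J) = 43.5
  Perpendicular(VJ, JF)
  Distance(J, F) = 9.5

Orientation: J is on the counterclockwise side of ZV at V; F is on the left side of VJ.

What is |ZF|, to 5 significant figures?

63.021

Z is at the origin; ZV runs at 18.0° with length 41.4, so V = 41.4·(cos 18.0°, sin 18.0°) = (39.374, 12.793). ∠ZVJ = 106.6°, so VJ runs at 18.0° + (180° − 106.6°) = 91.400° from the x-axis; with |VJ| = 43.5, J = V + 43.5·(cos 91.400°, sin 91.400°) = (38.311, 56.280). VJ ⟂ JF; with |JF| = 9.5 on the left of VJ, F = J + 9.5·(-0.99970, -0.024432) = (28.814, 56.048). Then |ZF| = |F − Z| = 63.021.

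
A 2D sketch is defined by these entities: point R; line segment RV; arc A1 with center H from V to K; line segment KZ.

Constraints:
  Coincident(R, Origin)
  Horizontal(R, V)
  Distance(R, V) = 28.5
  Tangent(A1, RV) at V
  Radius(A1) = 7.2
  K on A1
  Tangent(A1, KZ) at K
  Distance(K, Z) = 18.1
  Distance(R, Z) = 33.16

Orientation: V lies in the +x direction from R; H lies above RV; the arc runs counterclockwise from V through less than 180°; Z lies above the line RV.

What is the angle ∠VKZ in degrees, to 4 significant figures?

113.5°

Checks: |HK| = 7.200 ✓; ∠(HK, KZ) = 90.00° ✓; |KZ| = 18.10 ✓; |RZ| = 33.16 ✓.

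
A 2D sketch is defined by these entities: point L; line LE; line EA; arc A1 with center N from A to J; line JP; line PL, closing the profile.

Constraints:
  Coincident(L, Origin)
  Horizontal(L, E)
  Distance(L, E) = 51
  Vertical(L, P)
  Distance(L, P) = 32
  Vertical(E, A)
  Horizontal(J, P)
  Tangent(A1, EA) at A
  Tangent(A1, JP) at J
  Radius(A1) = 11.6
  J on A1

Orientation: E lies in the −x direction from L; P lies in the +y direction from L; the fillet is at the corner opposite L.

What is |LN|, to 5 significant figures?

44.368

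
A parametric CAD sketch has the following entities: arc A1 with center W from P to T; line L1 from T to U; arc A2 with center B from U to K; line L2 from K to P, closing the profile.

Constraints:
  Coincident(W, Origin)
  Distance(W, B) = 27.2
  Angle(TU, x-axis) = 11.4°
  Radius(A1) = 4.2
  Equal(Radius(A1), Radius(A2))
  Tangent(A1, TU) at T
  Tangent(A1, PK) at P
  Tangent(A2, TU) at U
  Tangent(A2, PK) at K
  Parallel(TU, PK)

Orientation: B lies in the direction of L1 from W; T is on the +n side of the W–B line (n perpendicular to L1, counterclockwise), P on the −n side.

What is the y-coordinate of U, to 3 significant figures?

9.49

Tangency of A1 to both parallel lines with radius 4.2 puts T and P at W ± 4.2·n: T = (-0.830, 4.12), P = (0.830, -4.12). Equal radii place U and K the same way about B: U = B + 4.2·n = (25.8, 9.49), K = B − 4.2·n = (27.5, 1.26). So U.y = 9.49.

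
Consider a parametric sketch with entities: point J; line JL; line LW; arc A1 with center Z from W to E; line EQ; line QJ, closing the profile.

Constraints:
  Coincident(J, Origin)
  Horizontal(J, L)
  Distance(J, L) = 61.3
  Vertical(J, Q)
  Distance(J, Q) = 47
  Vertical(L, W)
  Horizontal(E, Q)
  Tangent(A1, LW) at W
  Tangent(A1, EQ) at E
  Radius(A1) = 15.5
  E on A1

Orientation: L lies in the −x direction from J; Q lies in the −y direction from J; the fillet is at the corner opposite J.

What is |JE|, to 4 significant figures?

65.62

J is at the origin; J and L share the same y with |JL| = 61.3 and L on the −x side, so L = (-61.30, 0.000). J and Q share the same x with |JQ| = 47.0 and Q on the −y side, so Q = (0.000, -47.00). The virtual corner opposite J is at (-61.30, -47.00). Tangency of A1 to LW means the radius ZW is perpendicular to LW and A1 meets EQ tangentially, so ZE is at right angles to EQ, with radius 15.5, so the center Z sits 15.5 in from both sides at Z = (-45.80, -31.50). That places the tangent points at W = (-61.30, -31.50) on LW and E = (-45.80, -47.00) on EQ. Then |JE| = |E − J| = 65.62.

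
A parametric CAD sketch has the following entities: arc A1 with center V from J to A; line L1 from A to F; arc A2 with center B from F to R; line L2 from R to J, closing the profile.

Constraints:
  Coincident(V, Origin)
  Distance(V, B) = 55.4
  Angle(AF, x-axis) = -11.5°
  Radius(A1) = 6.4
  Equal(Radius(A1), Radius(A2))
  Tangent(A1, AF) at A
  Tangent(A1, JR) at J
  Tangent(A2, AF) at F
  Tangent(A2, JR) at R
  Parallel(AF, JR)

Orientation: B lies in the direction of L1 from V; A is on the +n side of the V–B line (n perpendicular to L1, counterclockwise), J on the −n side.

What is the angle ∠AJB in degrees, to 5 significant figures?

83.410°

V is at the origin and B lies 55.4 along u from V, so B = 55.4·u = (54.288, -11.045). Tangency of A1 to both parallel lines with radius 6.4 puts A and J at V ± 6.4·n: A = (1.2760, 6.2715), J = (-1.2760, -6.2715). Then cos ∠AJB = JA·JB / (|JA||JB|), giving 83.410°.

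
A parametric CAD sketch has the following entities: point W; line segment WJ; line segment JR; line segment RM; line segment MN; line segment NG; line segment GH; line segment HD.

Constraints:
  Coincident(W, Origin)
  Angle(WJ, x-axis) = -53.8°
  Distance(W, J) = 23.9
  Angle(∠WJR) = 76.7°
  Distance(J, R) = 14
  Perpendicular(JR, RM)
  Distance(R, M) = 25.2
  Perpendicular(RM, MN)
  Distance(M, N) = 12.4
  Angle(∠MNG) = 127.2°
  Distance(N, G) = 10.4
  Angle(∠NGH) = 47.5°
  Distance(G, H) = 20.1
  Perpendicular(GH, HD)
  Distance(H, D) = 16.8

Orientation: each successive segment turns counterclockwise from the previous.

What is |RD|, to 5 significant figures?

35.502

∠NGH = 47.5° gives GH at 54.800° from the x-axis; with |GH| = 20.1, H = (9.7942, 4.5597). GH is perpendicular to HD, so HD runs at 144.80°; with |HD| = 16.8, D = (-3.9339, 14.244). Then |RD| = |D − R| = 35.502.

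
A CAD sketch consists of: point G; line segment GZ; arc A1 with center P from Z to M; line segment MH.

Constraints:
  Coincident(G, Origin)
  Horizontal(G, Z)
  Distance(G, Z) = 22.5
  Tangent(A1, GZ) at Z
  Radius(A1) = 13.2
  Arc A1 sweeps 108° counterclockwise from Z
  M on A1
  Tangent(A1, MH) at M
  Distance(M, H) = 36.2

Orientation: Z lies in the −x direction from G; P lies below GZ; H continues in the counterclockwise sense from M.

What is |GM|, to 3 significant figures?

39.1

G is at the origin; G and Z share the same y with |GZ| = 22.5 and Z on the −x side, so Z = (-22.5, 0.00). A1 meets GZ tangentially, so PZ is at right angles to GZ, so P = Z + (0, -13.2) = (-22.5, -13.2). On A1, Z sits at bearing 90° from P; a 108° counterclockwise sweep puts M at bearing 198°, so M = P + 13.2·(cos 198°, sin 198°) = (-35.1, -17.3). Then |GM| = |M − G| = 39.1.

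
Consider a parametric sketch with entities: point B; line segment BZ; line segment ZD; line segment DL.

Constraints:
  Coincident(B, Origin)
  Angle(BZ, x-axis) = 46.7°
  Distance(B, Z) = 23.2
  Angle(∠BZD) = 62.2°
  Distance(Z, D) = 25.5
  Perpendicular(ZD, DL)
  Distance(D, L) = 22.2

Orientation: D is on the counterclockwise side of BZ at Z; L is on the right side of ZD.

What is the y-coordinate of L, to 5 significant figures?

45.092

∠BZD = 62.2°, so ZD runs at 46.7° + (180° − 62.2°) = 164.50° from the x-axis; with |ZD| = 25.5, D = Z + 25.5·(cos 164.50°, sin 164.50°) = (-8.6616, 23.699). ZD ⟂ DL; with |DL| = 22.2 on the right of ZD, L = D + 22.2·(0.26724, 0.96363) = (-2.7289, 45.092). So L.y = 45.092.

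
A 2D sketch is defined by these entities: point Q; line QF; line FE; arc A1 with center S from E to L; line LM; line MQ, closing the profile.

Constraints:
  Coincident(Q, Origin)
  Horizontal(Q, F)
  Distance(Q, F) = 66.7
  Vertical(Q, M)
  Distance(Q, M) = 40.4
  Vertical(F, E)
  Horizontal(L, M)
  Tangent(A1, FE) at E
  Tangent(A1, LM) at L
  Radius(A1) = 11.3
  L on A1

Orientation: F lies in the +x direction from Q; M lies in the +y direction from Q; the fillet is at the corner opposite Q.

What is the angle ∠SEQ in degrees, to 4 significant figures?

23.57°

Q is at the origin; QF is horizontal with |QF| = 66.7 and F on the +x side, so F = (66.70, 0.000). QM is vertical with |QM| = 40.4 and M on the +y side, so M = (0.000, 40.40). The virtual corner opposite Q is at (66.70, 40.40). The tangent condition forces SE to be normal to FE and A1 meets LM tangentially, so SL is at right angles to LM, with radius 11.3, so the center S sits 11.3 in from both sides at S = (55.40, 29.10). That places the tangent points at E = (66.70, 29.10) on FE and L = (55.40, 40.40) on LM. Then cos ∠SEQ = ES·EQ / (|ES||EQ|), giving 23.57°.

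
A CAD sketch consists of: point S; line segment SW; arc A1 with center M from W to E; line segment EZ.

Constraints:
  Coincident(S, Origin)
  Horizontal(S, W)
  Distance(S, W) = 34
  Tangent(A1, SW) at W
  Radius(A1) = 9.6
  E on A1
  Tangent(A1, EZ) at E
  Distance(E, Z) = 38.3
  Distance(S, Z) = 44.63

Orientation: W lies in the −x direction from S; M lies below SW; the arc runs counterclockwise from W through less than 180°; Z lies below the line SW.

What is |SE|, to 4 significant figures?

43.83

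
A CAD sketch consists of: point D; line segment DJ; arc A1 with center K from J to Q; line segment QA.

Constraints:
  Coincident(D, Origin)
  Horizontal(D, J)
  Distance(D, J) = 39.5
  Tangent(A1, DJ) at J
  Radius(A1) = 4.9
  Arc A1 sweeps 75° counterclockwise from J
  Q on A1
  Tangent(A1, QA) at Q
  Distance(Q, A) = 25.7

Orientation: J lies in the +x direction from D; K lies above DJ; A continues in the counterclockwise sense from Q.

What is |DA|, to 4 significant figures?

58.30

On A1, J sits at bearing -90° from K; a 75° counterclockwise sweep puts Q at bearing -15°, so Q = K + 4.9·(cos -15°, sin -15°) = (44.23, 3.632). A1 meets QA tangentially, so KQ is at right angles to QA, so QA runs along (−sin -15°, cos -15°); with |QA| = 25.7, A = (50.88, 28.46). Then |DA| = |A − D| = 58.30.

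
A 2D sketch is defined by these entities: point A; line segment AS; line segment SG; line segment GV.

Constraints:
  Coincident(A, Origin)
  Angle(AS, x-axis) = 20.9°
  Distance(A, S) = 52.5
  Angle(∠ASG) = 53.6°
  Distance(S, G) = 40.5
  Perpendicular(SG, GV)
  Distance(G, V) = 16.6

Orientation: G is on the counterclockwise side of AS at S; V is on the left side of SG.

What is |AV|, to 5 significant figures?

27.306

A is at the origin; AS runs at 20.9° with length 52.5, so S = 52.5·(cos 20.9°, sin 20.9°) = (49.046, 18.729). ∠ASG = 53.6°, so SG runs at 20.9° + (180° − 53.6°) = 147.30° from the x-axis; with |SG| = 40.5, G = S + 40.5·(cos 147.30°, sin 147.30°) = (14.965, 40.608). SG is perpendicular to GV; with |GV| = 16.6 on the left of SG, V = G + 16.6·(-0.54024, -0.84151) = (5.9966, 26.639). Then |AV| = |V − A| = 27.306.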